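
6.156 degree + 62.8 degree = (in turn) 0.1915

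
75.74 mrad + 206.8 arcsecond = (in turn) 0.01221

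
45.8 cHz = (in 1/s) 0.458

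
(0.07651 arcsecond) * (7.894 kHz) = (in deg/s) 0.1678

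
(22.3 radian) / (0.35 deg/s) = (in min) 60.84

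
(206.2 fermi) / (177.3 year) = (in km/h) 1.328e-22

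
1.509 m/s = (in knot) 2.933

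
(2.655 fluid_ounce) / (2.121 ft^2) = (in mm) 0.3985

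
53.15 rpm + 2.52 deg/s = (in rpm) 53.57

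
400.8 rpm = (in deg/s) 2405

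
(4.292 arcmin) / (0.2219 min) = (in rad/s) 9.377e-05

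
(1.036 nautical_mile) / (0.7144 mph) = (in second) 6008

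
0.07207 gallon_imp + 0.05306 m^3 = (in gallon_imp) 11.74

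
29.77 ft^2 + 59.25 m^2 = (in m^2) 62.02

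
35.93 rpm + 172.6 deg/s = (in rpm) 64.7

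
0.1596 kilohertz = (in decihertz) 1596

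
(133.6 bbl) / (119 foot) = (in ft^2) 6.303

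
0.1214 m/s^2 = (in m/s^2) 0.1214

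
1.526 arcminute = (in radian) 0.0004439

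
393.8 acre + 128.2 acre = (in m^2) 2.112e+06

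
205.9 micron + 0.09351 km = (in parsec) 3.03e-15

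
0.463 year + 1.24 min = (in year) 0.463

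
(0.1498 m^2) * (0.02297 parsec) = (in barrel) 6.678e+14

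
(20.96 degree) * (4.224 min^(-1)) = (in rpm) 0.2459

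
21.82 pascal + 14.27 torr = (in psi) 0.2791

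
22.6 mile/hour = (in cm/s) 1010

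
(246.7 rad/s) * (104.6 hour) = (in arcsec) 1.916e+13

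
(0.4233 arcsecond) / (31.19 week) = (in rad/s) 1.088e-13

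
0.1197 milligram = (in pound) 2.639e-07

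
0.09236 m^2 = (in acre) 2.282e-05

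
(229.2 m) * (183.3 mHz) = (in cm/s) 4201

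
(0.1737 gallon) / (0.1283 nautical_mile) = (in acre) 6.838e-10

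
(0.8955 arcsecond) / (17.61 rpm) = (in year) 7.465e-14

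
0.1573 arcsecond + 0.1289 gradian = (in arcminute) 6.963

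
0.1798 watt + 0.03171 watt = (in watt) 0.2115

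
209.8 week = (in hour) 3.525e+04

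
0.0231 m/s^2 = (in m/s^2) 0.0231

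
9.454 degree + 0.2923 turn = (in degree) 114.7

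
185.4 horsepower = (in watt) 1.383e+05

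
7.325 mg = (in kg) 7.325e-06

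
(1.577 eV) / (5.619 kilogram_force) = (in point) 1.3e-17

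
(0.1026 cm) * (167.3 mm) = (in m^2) 0.0001716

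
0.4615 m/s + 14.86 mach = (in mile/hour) 1.132e+04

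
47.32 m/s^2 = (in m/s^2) 47.32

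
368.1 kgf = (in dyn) 3.61e+08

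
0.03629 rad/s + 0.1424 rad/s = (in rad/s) 0.1787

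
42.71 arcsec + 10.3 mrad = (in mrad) 10.51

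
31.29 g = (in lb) 0.06898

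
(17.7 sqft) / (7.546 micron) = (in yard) 2.383e+05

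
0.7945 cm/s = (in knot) 0.01544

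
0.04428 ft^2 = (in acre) 1.017e-06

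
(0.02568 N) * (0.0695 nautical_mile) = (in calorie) 0.79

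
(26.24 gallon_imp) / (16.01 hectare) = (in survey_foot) 2.445e-06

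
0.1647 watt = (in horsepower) 0.0002209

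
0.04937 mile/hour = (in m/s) 0.02207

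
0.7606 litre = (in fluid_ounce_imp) 26.77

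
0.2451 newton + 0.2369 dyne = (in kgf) 0.02499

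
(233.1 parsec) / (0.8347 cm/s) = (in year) 2.732e+13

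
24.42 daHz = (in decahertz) 24.42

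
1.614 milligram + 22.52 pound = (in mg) 1.021e+07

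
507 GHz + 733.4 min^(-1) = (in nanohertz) 5.07e+20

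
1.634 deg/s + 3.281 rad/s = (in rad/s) 3.31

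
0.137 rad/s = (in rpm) 1.308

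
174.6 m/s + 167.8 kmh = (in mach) 0.6497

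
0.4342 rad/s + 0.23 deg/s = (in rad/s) 0.4382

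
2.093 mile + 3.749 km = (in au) 4.758e-08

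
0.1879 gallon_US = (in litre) 0.7113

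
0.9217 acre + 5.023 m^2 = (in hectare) 0.3735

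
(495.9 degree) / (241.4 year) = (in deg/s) 6.514e-08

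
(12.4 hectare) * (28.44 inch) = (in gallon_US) 2.366e+07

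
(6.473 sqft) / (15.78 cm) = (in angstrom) 3.811e+10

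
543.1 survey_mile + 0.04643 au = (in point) 1.969e+13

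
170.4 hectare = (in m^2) 1.704e+06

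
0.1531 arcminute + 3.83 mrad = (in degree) 0.222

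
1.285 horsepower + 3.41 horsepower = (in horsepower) 4.695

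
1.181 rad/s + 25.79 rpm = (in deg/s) 222.4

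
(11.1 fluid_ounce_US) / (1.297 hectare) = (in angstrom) 253.1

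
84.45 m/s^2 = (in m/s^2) 84.45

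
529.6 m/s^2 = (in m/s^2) 529.6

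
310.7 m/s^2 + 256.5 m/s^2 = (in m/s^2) 567.2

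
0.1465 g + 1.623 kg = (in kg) 1.623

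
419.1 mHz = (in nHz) 4.191e+08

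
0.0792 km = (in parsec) 2.567e-15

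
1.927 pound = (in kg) 0.8741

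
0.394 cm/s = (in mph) 0.008814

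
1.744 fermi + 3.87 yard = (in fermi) 3.539e+15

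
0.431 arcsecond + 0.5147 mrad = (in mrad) 0.5168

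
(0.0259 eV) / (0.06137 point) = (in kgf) 1.954e-17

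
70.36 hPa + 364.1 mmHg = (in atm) 0.5485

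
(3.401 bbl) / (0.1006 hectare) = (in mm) 0.5375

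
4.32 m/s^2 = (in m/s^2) 4.32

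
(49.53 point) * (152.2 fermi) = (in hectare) 2.659e-19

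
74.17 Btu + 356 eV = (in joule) 7.825e+04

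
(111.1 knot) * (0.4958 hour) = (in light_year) 1.078e-11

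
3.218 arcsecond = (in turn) 2.483e-06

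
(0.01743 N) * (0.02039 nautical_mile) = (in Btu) 0.0006238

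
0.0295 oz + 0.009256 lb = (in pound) 0.0111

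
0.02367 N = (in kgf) 0.002414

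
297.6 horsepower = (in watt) 2.219e+05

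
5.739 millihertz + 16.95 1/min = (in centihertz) 28.82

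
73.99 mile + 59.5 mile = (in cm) 2.148e+07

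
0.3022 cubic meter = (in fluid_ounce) 1.022e+04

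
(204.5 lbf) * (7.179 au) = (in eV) 6.098e+33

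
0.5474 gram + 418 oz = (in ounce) 418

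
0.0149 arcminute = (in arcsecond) 0.894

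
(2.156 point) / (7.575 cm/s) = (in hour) 2.789e-06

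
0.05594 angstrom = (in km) 5.594e-15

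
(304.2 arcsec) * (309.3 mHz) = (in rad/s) 0.0004562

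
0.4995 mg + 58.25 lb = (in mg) 2.642e+07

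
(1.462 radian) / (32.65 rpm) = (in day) 4.949e-06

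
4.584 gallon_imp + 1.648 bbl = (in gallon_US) 74.72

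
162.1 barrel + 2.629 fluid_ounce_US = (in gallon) 6808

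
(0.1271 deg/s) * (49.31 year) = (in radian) 3.45e+06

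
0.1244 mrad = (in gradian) 0.00792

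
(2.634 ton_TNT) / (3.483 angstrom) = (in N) 3.164e+19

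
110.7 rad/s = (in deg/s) 6343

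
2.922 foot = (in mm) 890.6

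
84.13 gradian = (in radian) 1.322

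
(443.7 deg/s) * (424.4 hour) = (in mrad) 1.183e+10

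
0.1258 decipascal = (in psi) 1.825e-06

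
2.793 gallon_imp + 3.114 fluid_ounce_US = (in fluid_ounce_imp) 450.1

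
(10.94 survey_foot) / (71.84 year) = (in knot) 2.861e-09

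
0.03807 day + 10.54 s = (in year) 0.0001046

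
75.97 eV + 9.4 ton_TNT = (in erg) 3.933e+17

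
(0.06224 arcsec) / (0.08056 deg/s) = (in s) 0.0002146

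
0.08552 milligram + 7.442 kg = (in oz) 262.5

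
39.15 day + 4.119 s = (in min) 5.638e+04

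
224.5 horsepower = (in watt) 1.674e+05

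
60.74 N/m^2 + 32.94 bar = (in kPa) 3294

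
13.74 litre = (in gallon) 3.63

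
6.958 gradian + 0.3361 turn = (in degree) 127.3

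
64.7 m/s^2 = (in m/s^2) 64.7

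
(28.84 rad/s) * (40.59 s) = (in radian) 1171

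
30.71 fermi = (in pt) 8.705e-11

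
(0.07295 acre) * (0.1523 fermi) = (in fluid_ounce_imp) 1.582e-09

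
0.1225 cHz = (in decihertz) 0.01225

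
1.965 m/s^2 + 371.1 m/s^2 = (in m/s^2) 373.1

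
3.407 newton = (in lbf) 0.7659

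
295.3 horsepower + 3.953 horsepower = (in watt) 2.232e+05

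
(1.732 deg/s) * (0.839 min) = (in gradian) 96.88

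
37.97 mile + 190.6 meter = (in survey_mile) 38.09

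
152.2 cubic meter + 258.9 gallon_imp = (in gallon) 4.052e+04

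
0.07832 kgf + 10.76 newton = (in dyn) 1.153e+06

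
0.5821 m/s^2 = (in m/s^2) 0.5821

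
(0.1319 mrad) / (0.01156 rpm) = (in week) 1.802e-07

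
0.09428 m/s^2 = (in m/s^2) 0.09428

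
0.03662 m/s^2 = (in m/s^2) 0.03662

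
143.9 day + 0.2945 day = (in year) 0.3951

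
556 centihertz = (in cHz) 556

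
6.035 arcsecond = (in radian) 2.926e-05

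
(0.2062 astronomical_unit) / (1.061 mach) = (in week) 141.2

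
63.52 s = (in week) 0.000105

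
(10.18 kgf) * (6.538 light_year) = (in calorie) 1.476e+18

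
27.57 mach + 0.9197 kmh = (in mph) 2.1e+04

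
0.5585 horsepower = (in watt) 416.5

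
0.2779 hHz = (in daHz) 2.779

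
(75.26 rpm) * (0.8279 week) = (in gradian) 2.512e+08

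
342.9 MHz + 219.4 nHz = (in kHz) 3.429e+05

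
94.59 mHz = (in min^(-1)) 5.675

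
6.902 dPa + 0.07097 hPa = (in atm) 7.685e-05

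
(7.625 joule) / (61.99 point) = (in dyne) 3.487e+07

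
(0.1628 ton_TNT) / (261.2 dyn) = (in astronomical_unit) 1.743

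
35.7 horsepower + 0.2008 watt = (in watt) 2.662e+04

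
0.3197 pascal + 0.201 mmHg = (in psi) 0.003933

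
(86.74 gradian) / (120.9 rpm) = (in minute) 0.001794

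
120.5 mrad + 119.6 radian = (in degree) 6859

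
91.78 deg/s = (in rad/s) 1.602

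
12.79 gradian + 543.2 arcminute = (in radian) 0.3589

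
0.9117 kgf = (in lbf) 2.01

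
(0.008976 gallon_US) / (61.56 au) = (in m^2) 3.69e-18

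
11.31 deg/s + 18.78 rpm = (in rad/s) 2.164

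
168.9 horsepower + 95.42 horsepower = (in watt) 1.971e+05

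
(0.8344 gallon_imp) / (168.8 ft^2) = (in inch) 0.009523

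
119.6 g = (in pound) 0.2637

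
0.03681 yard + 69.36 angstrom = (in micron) 3.366e+04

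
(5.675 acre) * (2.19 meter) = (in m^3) 5.03e+04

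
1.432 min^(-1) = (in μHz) 2.387e+04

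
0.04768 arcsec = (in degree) 1.324e-05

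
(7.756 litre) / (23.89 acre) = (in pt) 0.0002274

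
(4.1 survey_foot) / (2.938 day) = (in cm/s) 0.0004923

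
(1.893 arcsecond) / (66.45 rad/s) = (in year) 4.379e-15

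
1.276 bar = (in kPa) 127.6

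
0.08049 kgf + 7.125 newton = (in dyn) 7.914e+05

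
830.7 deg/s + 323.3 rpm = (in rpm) 461.8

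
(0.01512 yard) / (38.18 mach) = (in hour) 2.954e-10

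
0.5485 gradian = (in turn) 0.001371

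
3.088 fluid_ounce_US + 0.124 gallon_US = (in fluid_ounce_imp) 19.73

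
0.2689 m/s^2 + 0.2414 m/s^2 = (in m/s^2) 0.5103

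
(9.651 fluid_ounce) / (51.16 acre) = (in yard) 1.508e-09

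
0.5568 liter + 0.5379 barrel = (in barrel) 0.5414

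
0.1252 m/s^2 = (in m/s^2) 0.1252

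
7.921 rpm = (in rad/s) 0.8295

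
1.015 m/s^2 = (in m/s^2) 1.015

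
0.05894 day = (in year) 0.0001615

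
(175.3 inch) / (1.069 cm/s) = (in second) 416.5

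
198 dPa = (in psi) 0.002872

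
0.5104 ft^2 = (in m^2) 0.04742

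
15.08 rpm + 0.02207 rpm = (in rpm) 15.1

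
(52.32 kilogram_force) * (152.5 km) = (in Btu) 7.416e+04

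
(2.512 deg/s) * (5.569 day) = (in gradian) 1.343e+06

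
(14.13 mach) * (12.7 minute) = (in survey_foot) 1.203e+07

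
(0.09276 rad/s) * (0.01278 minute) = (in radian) 0.07113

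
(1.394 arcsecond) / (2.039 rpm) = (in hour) 8.792e-09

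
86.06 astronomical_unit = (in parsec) 0.0004172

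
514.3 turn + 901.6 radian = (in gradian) 2.631e+05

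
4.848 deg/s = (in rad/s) 0.08461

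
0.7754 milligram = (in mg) 0.7754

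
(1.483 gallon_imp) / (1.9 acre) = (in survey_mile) 5.448e-10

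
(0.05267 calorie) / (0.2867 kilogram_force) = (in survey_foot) 0.2572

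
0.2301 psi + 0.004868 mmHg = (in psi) 0.2302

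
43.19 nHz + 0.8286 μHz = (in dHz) 8.718e-06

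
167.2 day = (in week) 23.89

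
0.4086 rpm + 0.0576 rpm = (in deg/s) 2.797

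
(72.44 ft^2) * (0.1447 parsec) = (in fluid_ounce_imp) 1.058e+21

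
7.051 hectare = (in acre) 17.42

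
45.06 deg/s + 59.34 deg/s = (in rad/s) 1.822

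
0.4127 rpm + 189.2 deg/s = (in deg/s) 191.7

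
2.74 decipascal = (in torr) 0.002055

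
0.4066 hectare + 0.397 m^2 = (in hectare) 0.4066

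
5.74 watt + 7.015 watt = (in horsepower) 0.0171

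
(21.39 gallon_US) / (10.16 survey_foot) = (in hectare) 2.615e-06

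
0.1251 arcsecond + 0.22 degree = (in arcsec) 792.1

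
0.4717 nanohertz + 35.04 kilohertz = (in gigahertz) 3.504e-05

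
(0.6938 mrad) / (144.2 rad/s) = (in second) 4.811e-06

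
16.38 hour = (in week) 0.0975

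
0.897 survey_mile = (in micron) 1.444e+09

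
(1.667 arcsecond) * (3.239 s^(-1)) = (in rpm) 0.00025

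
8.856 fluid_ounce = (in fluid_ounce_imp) 9.218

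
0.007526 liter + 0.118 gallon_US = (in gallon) 0.12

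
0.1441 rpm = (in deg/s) 0.8646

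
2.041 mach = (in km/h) 2502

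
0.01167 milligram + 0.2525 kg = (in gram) 252.5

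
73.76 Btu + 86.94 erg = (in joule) 7.782e+04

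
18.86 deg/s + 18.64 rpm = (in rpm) 21.78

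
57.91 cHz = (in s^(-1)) 0.5791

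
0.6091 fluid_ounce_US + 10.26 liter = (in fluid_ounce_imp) 361.7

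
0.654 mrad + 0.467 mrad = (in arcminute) 3.854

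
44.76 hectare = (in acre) 110.6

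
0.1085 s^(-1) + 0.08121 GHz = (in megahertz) 81.21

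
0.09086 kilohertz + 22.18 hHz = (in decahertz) 230.9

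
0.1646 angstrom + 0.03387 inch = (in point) 2.439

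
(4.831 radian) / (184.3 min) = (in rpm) 0.004172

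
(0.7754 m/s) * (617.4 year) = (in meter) 1.51e+10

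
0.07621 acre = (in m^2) 308.4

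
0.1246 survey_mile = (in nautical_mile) 0.1083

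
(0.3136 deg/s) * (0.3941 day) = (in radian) 186.4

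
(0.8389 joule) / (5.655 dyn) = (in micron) 1.483e+10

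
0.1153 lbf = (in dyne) 5.129e+04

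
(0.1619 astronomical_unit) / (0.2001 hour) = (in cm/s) 3.362e+09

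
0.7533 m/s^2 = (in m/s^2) 0.7533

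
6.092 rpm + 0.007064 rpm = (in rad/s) 0.6387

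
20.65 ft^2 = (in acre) 0.0004741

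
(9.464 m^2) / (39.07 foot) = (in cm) 79.47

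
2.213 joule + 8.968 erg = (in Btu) 0.002098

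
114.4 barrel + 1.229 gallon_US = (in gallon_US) 4806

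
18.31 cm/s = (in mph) 0.4096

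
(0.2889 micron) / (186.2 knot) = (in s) 3.016e-09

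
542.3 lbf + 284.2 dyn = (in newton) 2412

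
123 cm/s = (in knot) 2.391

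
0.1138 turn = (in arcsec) 1.475e+05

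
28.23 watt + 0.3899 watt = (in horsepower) 0.03838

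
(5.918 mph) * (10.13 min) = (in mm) 1.608e+06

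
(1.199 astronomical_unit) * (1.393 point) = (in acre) 2.178e+04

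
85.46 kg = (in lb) 188.4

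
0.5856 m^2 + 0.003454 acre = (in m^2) 14.56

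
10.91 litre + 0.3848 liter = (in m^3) 0.01129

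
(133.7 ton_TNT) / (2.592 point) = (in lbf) 1.375e+14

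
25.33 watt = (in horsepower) 0.03397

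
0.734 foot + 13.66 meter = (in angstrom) 1.388e+11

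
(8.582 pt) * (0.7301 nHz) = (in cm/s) 2.21e-10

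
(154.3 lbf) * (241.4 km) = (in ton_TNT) 0.0396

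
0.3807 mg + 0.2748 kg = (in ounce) 9.693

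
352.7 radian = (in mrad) 3.527e+05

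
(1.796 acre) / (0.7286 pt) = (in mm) 2.828e+10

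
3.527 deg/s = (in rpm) 0.5878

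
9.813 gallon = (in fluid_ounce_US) 1256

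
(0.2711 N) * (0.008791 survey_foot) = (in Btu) 6.885e-07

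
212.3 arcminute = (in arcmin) 212.3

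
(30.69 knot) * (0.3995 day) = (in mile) 338.6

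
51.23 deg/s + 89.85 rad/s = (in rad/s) 90.74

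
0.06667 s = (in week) 1.102e-07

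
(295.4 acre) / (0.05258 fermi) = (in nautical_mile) 1.228e+19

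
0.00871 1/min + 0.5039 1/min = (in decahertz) 0.0008544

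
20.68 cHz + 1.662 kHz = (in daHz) 166.2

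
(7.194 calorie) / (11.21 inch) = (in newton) 105.7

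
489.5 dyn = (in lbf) 0.0011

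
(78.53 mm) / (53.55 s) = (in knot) 0.002851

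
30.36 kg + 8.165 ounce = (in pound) 67.44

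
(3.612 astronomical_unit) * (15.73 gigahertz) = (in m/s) 8.5e+21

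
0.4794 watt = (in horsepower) 0.0006429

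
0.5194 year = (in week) 27.08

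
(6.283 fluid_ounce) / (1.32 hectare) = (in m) 1.408e-08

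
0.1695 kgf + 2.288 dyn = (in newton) 1.662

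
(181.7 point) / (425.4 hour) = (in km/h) 1.507e-07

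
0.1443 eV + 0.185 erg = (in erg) 0.185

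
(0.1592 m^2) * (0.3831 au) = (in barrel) 5.739e+10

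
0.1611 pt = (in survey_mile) 3.531e-08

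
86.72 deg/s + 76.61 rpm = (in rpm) 91.06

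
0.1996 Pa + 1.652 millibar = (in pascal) 165.4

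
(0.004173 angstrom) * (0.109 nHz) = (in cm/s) 4.549e-21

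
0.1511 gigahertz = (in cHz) 1.511e+10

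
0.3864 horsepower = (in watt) 288.1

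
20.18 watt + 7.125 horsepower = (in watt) 5333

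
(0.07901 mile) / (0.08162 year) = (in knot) 9.603e-05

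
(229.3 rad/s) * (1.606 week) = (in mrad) 2.227e+11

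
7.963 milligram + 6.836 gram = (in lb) 0.01509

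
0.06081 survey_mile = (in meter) 97.86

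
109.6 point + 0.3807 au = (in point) 1.614e+14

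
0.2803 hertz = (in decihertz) 2.803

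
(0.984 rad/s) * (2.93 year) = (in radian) 9.092e+07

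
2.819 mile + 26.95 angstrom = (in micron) 4.537e+09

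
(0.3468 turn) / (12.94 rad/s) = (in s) 0.1684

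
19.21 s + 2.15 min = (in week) 0.0002451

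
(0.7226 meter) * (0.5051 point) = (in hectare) 1.288e-08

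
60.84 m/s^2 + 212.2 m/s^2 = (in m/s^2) 273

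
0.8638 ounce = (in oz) 0.8638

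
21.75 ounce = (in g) 616.6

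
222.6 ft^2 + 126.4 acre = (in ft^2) 5.506e+06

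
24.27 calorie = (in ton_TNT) 2.427e-08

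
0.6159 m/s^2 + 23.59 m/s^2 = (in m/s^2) 24.21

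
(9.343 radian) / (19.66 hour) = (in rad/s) 0.000132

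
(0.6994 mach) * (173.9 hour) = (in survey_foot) 4.891e+08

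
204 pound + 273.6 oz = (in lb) 221.1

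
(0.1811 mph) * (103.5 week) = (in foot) 1.663e+07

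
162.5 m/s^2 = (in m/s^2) 162.5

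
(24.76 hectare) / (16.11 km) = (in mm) 1.537e+04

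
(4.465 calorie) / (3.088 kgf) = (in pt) 1749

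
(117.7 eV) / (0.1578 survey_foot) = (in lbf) 8.814e-17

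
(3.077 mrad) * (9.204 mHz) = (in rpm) 0.0002704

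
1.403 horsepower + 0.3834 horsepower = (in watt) 1332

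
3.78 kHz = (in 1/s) 3780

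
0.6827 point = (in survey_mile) 1.497e-07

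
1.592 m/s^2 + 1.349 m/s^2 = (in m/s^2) 2.941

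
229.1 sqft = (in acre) 0.005259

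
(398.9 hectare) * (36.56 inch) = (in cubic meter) 3.704e+06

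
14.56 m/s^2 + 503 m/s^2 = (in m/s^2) 517.6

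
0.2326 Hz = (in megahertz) 2.326e-07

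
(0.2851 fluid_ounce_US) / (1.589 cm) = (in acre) 1.311e-07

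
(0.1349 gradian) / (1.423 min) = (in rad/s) 2.482e-05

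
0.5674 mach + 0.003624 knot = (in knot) 375.6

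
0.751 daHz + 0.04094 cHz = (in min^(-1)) 450.6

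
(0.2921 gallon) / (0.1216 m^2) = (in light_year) 9.611e-19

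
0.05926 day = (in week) 0.008466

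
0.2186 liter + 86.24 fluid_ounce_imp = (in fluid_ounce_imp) 93.93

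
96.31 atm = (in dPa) 9.759e+07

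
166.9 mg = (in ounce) 0.005887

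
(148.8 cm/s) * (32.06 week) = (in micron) 2.885e+13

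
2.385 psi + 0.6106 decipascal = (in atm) 0.1623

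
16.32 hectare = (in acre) 40.33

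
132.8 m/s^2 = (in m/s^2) 132.8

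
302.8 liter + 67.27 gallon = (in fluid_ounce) 1.885e+04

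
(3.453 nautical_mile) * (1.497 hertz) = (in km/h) 3.446e+04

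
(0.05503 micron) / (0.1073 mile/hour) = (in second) 1.147e-06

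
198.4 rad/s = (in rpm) 1895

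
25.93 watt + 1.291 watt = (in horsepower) 0.0365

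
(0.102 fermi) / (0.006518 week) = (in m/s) 2.587e-20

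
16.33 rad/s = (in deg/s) 935.6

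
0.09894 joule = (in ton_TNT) 2.365e-11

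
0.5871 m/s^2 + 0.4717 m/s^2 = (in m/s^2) 1.059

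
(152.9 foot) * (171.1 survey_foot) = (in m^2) 2430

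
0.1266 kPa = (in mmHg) 0.9496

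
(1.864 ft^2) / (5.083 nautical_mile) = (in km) 1.84e-08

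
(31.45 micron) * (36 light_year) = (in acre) 2.647e+09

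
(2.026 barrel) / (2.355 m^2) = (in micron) 1.368e+05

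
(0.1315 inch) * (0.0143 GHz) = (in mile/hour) 1.068e+05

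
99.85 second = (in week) 0.0001651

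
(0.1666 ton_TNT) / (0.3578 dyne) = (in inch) 7.67e+15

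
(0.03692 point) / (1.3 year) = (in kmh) 1.144e-12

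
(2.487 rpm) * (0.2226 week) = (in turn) 5580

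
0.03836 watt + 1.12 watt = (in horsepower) 0.001553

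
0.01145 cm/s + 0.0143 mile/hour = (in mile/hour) 0.01456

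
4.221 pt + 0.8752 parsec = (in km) 2.701e+13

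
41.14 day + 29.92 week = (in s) 2.165e+07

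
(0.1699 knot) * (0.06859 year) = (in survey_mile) 117.5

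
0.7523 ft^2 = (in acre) 1.727e-05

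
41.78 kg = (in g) 4.178e+04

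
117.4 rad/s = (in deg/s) 6727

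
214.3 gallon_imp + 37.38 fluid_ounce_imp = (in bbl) 6.134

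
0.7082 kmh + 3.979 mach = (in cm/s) 1.355e+05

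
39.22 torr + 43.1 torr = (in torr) 82.32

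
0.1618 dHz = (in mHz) 16.18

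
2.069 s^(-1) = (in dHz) 20.69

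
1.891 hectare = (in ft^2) 2.035e+05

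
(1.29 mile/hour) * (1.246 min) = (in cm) 4311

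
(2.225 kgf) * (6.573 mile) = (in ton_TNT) 5.517e-05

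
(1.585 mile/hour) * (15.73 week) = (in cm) 6.741e+08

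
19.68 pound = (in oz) 314.9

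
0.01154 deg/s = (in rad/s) 0.0002014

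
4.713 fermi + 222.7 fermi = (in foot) 7.461e-13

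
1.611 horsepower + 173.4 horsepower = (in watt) 1.305e+05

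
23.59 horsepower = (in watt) 1.759e+04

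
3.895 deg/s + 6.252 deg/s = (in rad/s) 0.1771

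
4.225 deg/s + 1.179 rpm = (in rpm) 1.883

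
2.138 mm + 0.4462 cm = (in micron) 6600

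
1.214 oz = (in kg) 0.03442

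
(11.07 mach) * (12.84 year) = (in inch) 6.009e+13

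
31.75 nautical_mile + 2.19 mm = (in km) 58.8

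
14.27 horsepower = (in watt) 1.064e+04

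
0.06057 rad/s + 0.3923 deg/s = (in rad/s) 0.06742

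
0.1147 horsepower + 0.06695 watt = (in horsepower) 0.1148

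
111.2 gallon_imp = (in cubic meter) 0.5055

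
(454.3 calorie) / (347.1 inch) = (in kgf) 21.98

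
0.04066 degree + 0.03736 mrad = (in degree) 0.0428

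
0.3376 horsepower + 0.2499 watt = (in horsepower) 0.3379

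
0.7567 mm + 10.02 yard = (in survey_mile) 0.005694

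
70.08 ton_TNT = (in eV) 1.83e+30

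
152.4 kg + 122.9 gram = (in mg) 1.525e+08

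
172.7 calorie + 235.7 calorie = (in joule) 1709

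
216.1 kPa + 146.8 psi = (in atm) 12.12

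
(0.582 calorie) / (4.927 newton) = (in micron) 4.942e+05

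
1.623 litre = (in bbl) 0.01021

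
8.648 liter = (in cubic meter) 0.008648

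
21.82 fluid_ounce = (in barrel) 0.004059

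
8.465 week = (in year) 0.1623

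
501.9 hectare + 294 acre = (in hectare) 620.9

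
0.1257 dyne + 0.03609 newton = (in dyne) 3609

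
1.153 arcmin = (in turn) 5.338e-05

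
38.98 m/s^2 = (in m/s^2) 38.98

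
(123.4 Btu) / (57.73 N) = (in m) 2255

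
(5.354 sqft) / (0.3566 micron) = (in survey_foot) 4.576e+06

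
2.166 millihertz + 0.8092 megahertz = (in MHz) 0.8092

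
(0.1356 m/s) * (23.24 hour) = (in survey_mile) 7.049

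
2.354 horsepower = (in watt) 1755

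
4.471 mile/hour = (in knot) 3.885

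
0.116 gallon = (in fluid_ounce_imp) 15.45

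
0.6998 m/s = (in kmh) 2.519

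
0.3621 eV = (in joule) 5.801e-20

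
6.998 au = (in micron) 1.047e+18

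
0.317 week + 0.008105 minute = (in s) 1.917e+05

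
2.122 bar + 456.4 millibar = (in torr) 1934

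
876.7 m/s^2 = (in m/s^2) 876.7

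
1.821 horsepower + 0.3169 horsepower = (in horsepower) 2.138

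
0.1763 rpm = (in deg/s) 1.058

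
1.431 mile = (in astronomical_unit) 1.539e-08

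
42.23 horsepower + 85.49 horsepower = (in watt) 9.524e+04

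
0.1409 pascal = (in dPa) 1.409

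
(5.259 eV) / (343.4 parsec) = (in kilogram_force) 8.109e-39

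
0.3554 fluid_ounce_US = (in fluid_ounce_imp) 0.3699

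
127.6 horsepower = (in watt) 9.515e+04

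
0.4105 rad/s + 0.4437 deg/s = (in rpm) 3.994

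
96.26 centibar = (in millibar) 962.6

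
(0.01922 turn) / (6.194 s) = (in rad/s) 0.0195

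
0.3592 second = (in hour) 9.978e-05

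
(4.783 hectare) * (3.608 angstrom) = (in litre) 0.01726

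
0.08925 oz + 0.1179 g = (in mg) 2648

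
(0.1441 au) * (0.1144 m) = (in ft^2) 2.655e+10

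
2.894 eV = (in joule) 4.637e-19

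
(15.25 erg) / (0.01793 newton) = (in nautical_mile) 4.592e-08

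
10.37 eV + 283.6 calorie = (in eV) 7.406e+21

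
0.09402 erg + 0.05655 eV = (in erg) 0.09402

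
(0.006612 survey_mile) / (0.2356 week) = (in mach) 2.193e-07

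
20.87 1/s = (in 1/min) 1252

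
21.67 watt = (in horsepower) 0.02906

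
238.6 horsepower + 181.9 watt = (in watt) 1.781e+05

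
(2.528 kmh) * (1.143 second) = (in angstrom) 8.026e+09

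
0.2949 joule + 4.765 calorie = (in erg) 2.023e+08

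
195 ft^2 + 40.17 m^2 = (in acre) 0.0144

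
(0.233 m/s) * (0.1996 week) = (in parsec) 9.115e-13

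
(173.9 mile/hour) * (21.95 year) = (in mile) 3.344e+07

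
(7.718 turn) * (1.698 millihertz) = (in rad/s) 0.08234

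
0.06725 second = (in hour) 1.868e-05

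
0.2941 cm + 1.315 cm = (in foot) 0.05279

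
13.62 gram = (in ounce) 0.4804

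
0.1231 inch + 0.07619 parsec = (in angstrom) 2.351e+25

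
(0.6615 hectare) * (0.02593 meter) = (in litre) 1.715e+05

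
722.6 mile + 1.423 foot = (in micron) 1.163e+12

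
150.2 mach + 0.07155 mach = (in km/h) 1.842e+05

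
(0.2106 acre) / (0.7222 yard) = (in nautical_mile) 0.6969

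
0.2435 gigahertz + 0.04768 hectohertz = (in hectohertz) 2.435e+06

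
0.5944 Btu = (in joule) 627.1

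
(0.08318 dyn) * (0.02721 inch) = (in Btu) 5.449e-13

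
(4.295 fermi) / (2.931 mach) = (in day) 4.981e-23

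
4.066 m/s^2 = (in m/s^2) 4.066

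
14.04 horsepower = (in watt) 1.047e+04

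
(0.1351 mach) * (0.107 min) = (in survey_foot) 968.9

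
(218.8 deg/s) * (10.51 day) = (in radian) 3.468e+06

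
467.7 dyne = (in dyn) 467.7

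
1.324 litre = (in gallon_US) 0.3498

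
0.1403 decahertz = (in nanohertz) 1.403e+09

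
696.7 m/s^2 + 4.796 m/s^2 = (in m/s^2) 701.5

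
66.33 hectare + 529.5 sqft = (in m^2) 6.633e+05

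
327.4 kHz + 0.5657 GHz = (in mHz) 5.66e+11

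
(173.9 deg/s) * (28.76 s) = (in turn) 13.89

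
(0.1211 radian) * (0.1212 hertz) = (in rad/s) 0.01468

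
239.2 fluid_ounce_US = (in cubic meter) 0.007074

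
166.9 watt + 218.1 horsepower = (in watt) 1.628e+05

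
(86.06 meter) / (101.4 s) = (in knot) 1.65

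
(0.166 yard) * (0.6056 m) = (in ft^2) 0.9895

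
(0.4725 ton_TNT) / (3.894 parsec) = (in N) 1.645e-08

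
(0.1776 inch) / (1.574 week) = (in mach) 1.392e-11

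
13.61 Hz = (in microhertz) 1.361e+07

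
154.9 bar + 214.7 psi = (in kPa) 1.697e+04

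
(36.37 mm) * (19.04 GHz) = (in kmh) 2.493e+09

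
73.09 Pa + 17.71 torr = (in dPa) 2.434e+04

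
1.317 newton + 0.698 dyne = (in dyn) 1.317e+05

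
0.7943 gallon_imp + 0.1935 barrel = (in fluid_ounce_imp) 1210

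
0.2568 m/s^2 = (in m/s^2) 0.2568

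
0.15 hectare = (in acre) 0.3707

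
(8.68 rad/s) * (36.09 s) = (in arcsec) 6.461e+07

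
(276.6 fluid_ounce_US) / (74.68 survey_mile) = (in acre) 1.682e-11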